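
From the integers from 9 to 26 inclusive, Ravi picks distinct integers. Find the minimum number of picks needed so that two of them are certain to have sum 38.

Group the elements by complementary pair {x, 38−x}: {12,26}, {13,25}, {14,24}, …, giving 7 two-element pairs; the single value 19 (it cannot pair with itself since the integers are distinct); and 3 integers whose partner 38−x falls outside [9,26].
By the pigeonhole principle, treating each of those 11 groups as a pigeonhole, one can pick one integer per group — 11 integers — with no two summing to 38.
The 12th integer lands in an occupied pair, forcing a sum of 38.

12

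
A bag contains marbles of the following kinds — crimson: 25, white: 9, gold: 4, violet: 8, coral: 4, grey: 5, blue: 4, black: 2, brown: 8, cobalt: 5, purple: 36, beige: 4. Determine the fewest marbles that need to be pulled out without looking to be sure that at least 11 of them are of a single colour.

By pigeonhole, the 12 colours are the holes; the marbles drawn are the pigeons.
To avoid 11 of any one colour, the worst case takes at most 10 of each colour, or every marble of a colour that has fewer than 10.
That gives 10 + 9 + 4 + 8 + 4 + 5 + 4 + 2 + 8 + 5 + 10 + 4 = 73 marbles with no colour reaching 11.
The next marble forces some colour to 11, so 73 + 1 = 74.

74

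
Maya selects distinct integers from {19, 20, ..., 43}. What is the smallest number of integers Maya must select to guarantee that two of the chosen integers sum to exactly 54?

Two chosen integers sum to 54 exactly when both halves of some pair {x, 54−x} with 19 ≤ x ≤ 54−x ≤ 35 are chosen — 8 such pairs.
The remaining 9 elements (those with no distinct partner in range) can never complete a 54-sum, so the worst case takes all of them and one from each pair: 9 + 8 = 17.
The 18th integer has to be the second member of some pair, so 17 + 1 = 18.

18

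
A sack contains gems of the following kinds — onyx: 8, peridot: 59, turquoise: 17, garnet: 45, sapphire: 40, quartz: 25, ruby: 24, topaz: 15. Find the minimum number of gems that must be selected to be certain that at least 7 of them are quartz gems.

In the worst case for collecting quartz gems, every non-quartz gem comes out first.
There are 8 + 59 + 17 + 45 + 40 + 24 + 15 = 208 non-quartz gems altogether.
After those, each further gem must be quartz, so 208 + 7 = 215 draws guarantee 7 quartz gems.

215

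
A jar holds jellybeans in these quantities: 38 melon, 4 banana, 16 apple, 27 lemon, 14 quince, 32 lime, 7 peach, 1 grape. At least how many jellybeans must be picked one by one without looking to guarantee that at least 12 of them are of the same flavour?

68

By the pigeonhole principle, the 8 flavours are the holes; the jellybeans drawn are the pigeons.
To avoid 12 of any one flavour, the worst case takes at most 11 of each flavour, or every jellybean of a flavour that has fewer than 11.
That gives 11 + 4 + 11 + 11 + 11 + 11 + 7 + 1 = 67 jellybeans with no flavour reaching 12.
The next jellybean forces some flavour to 12, so 67 + 1 = 68.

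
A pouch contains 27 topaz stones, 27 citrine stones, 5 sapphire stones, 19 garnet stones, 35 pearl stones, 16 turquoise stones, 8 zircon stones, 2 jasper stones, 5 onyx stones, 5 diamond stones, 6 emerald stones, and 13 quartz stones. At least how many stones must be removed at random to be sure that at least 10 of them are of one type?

The 12 types are the holes; the stones drawn are the pigeons.
To avoid 10 of any one type, the worst case takes at most 9 of each type, or every stone of a type that has fewer than 9.
That gives 9 + 9 + 5 + 9 + 9 + 9 + 8 + 2 + 5 + 5 + 6 + 9 = 85 stones with no type reaching 10.
The next stone forces some type to 10, so 85 + 1 = 86.

86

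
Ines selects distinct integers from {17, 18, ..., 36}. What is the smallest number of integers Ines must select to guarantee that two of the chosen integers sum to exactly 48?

A set avoiding the sum 48 can contain at most one of each pair {x, 48−x}, plus the 6 elements whose complement lies outside the range or equal to its own complement.
The integers 24, …, 36 (13 of them) are such a set: any two sum to at least 24+25 = 49 > 48.
By the pigeonhole principle, any 14th integer completes one of the 7 pairs, so 14 choices force a sum of 48.

14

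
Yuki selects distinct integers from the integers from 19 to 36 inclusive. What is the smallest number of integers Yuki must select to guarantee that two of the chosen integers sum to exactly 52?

12

A set avoiding the sum 52 can contain at most one of each pair {x, 52−x}, plus the 4 elements whose complement lies outside the range or equal to its own complement.
The integers 26, …, 36 (11 of them) are such a set: any two sum to at least 26+27 = 53 > 52.
Any 12th integer completes one of the 7 pairs, so 12 choices force a sum of 52.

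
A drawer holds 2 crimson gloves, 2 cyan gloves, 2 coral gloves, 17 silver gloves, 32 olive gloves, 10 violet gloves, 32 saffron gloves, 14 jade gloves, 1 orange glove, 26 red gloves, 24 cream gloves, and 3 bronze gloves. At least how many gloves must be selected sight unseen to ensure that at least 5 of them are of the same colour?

By pigeonhole, put each drawn glove into a box by colour. The largest draw with every box below 5 takes min(count, 4) from each colour; colours with fewer than 4 contribute all they have.
Σ min(cᵢ, 4) = 2 + 2 + 2 + 4 + 4 + 4 + 4 + 4 + 1 + 4 + 4 + 3 = 38.
Draw number 38 + 1 = 39 must push one box to 5.

39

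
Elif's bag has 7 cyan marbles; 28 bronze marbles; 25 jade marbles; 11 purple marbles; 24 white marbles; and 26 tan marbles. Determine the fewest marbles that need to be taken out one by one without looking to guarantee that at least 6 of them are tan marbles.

101

In the worst case for collecting tan marbles, every non-tan marble comes out first.
There are 7 + 28 + 25 + 11 + 24 = 95 non-tan marbles altogether.
After those, each further marble must be tan, so 95 + 6 = 101 draws guarantee 6 tan marbles.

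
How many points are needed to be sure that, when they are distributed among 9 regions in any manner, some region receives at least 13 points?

With 108 points one could put exactly 12 in each of the 9 regions, and no region would reach 13.
One more point must land in a region that already has 12, giving it 13.
So 9 × 12 + 1 = 109 points are required.

109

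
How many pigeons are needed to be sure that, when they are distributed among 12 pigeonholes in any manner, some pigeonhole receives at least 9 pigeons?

With 96 pigeons one could put exactly 8 in each of the 12 pigeonholes, and no pigeonhole would reach 9.
Pigeonhole: one more pigeon must land in a pigeonhole that already has 8, giving it 9.
So 12 × 8 + 1 = 97 pigeons are required.

97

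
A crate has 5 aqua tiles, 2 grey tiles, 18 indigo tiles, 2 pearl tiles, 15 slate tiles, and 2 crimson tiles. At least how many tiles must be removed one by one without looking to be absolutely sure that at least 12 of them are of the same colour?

Put each drawn tile into a box by colour. The largest draw with every box below 12 takes min(count, 11) from each colour; colours with fewer than 11 contribute all they have.
Σ min(cᵢ, 11) = 5 + 2 + 11 + 2 + 11 + 2 = 33.
Draw number 33 + 1 = 34 must push one box to 12.

34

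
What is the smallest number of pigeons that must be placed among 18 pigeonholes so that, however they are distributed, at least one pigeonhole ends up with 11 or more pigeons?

With 180 pigeons one could put exactly 10 in each of the 18 pigeonholes, and no pigeonhole would reach 11.
By pigeonhole, one more pigeon must land in a pigeonhole that already has 10, giving it 11.
So 18 × 10 + 1 = 181 pigeons are required.

181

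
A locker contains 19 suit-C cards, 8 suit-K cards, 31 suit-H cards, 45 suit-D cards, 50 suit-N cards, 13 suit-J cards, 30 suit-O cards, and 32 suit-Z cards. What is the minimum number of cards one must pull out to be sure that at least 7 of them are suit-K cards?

227

In the worst case for collecting suit-K cards, every non-suit-K card comes out first.
There are 19 + 31 + 45 + 50 + 13 + 30 + 32 = 220 non-suit-K cards altogether.
After those, each further card must be suit-K, so 220 + 7 = 227 draws guarantee 7 suit-K cards.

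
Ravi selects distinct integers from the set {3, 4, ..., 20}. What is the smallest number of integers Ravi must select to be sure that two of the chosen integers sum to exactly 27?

12

Two chosen integers sum to 27 exactly when both halves of some pair {x, 27−x} with 7 ≤ x ≤ 27−x ≤ 20 are chosen — 7 such pairs.
The remaining 4 elements (those with no distinct partner in range) can never complete a 27-sum, so the worst case takes all of them and one from each pair: 4 + 7 = 11.
By the pigeonhole principle, the 12th integer has to be the second member of some pair, so 11 + 1 = 12.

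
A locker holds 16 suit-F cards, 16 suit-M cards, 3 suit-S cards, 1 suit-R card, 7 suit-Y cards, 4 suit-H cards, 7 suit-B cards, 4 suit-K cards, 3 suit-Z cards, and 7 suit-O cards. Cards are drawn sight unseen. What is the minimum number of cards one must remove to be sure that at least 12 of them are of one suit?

59

Pigeonhole: put each drawn card into a box by suit. The largest draw with every box below 12 takes min(count, 11) from each suit; suits with fewer than 11 contribute all they have.
Σ min(cᵢ, 11) = 11 + 11 + 3 + 1 + 7 + 4 + 7 + 4 + 3 + 7 = 58.
Draw number 58 + 1 = 59 must push one box to 12.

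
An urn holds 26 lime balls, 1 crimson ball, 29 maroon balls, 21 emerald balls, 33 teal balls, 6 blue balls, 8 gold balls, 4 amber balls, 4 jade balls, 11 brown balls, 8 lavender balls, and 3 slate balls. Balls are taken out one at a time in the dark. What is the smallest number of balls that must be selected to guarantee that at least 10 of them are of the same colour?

An adversary could hand out at most 9 balls per colour (7 colours run out sooner): 9 + 1 + 9 + 9 + 9 + 6 + 8 + 4 + 4 + 9 + 8 + 3 = 79 balls and still no colour has 10.
One more ball lands in a colour already at 9, so 80 draws are enough and 79 are not.

80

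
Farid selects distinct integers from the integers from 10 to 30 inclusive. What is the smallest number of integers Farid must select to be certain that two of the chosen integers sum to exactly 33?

15

A set avoiding the sum 33 can contain at most one of each pair {x, 33−x}, plus the 7 elements whose complement lies outside the range.
The integers 17, …, 30 (14 of them) are such a set: any two sum to at least 17+18 = 35 > 33.
By the pigeonhole principle, any 15th integer completes one of the 7 pairs, so 15 choices force a sum of 33.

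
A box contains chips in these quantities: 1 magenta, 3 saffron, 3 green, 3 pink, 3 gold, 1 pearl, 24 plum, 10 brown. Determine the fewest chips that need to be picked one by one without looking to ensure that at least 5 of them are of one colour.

Put each drawn chip into a box by colour. The largest draw with every box below 5 takes min(count, 4) from each colour; colours with fewer than 4 contribute all they have.
Σ min(cᵢ, 4) = 1 + 3 + 3 + 3 + 3 + 1 + 4 + 4 = 22.
Draw number 22 + 1 = 23 must push one box to 5.

23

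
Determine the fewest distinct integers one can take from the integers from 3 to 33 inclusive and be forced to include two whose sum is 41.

19

A set avoiding the sum 41 can contain at most one of each pair {x, 41−x}, plus the 5 elements whose complement lies outside the range.
The integers 3, …, 20 (18 of them) are such a set: any two sum to at least 3+4 = 7 and at most 19+20 = 39 < 41.
Any 19th integer completes one of the 13 pairs, so 19 choices force a sum of 41.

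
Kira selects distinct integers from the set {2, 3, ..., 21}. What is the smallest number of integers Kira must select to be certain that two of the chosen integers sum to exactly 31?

A set avoiding the sum 31 can contain at most one of each pair {x, 31−x}, plus the 8 elements whose complement lies outside the range.
The integers 2, …, 15 (14 of them) are such a set: any two sum to at least 2+3 = 5 and at most 14+15 = 29 < 31.
Any 15th integer completes one of the 6 pairs, so 15 choices force a sum of 31.

15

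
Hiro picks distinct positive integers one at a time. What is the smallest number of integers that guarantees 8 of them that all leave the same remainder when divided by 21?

148

The 21 residue classes mod 21 are the pigeonholes.
With 147 integers one could put 7 in each residue class and have no class reach 8.
The 148th integer pushes some class to 8, so 21·7 + 1 = 148.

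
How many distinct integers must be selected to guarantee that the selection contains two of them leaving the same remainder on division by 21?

22

The 21 residue classes mod 21 are the pigeonholes.
With 21 integers one could put 1 in each residue class and have no class reach 2.
The 22nd integer pushes some class to 2, so 21·1 + 1 = 22.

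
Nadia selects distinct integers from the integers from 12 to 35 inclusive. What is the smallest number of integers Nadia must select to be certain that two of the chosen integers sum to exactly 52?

16

Two chosen integers sum to 52 exactly when both halves of some pair {x, 52−x} with 17 ≤ x ≤ 52−x ≤ 35 are chosen — 9 such pairs.
The remaining 6 elements (those with no distinct partner in range) can never complete a 52-sum, so the worst case takes all of them and one from each pair: 6 + 9 = 15.
By the pigeonhole principle, the 16th integer has to be the second member of some pair, so 15 + 1 = 16.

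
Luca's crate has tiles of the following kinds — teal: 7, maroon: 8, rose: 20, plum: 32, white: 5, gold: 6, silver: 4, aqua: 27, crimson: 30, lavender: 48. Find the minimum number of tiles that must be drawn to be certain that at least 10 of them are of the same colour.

76

The 10 colours are the holes; the tiles drawn are the pigeons.
To avoid 10 of any one colour, the worst case takes at most 9 of each colour, or every tile of a colour that has fewer than 9.
That gives 7 + 8 + 9 + 9 + 5 + 6 + 4 + 9 + 9 + 9 = 75 tiles with no colour reaching 10.
The next tile forces some colour to 10, so 75 + 1 = 76.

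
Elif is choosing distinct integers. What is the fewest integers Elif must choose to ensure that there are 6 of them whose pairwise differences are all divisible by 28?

141

Integers whose pairwise differences are multiples of 28 are exactly those sharing a remainder mod 28. By the pigeonhole principle, the 28 residue classes mod 28 are the pigeonholes.
With 140 integers one could put 5 in each residue class and have no class reach 6.
The 141st integer pushes some class to 6, so 28·5 + 1 = 141.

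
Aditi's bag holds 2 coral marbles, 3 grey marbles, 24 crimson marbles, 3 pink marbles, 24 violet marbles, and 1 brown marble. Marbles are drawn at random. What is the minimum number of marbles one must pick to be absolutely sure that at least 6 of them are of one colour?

20

An adversary could hand out at most 5 marbles per colour (4 colours run out sooner): 2 + 3 + 5 + 3 + 5 + 1 = 19 marbles and still no colour has 6.
One more marble lands in a colour already at 5, so 20 draws are enough and 19 are not.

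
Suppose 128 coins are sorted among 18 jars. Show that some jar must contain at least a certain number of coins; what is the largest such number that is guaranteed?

8

By the pigeonhole principle, the 18 jars are the holes and the 128 coins are the pigeons.
If every jar held at most 7 coins, the total would be at most 18 × 7 = 126, which is less than 128.
So some jar holds at least ⌈128/18⌉ = 8 coins.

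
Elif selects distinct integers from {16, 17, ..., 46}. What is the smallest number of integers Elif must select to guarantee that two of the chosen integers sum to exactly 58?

Two chosen integers sum to 58 exactly when both halves of some pair {x, 58−x} with 16 ≤ x ≤ 58−x ≤ 42 are chosen — 13 such pairs.
The remaining 5 elements (those with no distinct partner in range) can never complete a 58-sum, so the worst case takes all of them and one from each pair: 5 + 13 = 18.
By pigeonhole, the 19th integer has to be the second member of some pair, so 18 + 1 = 19.

19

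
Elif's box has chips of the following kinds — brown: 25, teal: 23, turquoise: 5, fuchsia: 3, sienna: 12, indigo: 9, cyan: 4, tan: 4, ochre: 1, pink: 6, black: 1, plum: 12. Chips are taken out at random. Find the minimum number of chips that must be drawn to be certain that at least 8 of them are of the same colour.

By pigeonhole, the 12 colours are the holes; the chips drawn are the pigeons.
To avoid 8 of any one colour, the worst case takes at most 7 of each colour, or every chip of a colour that has fewer than 7.
That gives 7 + 7 + 5 + 3 + 7 + 7 + 4 + 4 + 1 + 6 + 1 + 7 = 59 chips with no colour reaching 8.
The next chip forces some colour to 8, so 59 + 1 = 60.

60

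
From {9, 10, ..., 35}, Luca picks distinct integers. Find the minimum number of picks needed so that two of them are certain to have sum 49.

Two chosen integers sum to 49 exactly when both halves of some pair {x, 49−x} with 14 ≤ x ≤ 49−x ≤ 35 are chosen — 11 such pairs.
The remaining 5 elements (those with no distinct partner in range) can never complete a 49-sum, so the worst case takes all of them and one from each pair: 5 + 11 = 16.
Pigeonhole: the 17th integer has to be the second member of some pair, so 16 + 1 = 17.

17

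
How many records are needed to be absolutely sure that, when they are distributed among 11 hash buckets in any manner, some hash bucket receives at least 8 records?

78

With 77 records one could put exactly 7 in each of the 11 hash buckets, and no hash bucket would reach 8.
By the pigeonhole principle, one more record must land in a hash bucket that already has 7, giving it 8.
So 11 × 7 + 1 = 78 records are required.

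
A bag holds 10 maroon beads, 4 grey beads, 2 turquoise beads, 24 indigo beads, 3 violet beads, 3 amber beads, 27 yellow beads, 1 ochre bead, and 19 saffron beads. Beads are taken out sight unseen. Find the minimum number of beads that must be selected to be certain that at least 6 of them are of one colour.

34

Pigeonhole: the 9 colours are the holes; the beads drawn are the pigeons.
To avoid 6 of any one colour, the worst case takes at most 5 of each colour, or every bead of a colour that has fewer than 5.
That gives 5 + 4 + 2 + 5 + 3 + 3 + 5 + 1 + 5 = 33 beads with no colour reaching 6.
The next bead forces some colour to 6, so 33 + 1 = 34.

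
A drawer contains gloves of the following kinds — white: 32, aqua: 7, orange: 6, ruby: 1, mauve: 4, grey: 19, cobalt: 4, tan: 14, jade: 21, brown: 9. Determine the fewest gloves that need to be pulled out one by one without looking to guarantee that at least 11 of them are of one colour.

By the pigeonhole principle, put each drawn glove into a box by colour. The largest draw with every box below 11 takes min(count, 10) from each colour; colours with fewer than 10 contribute all they have.
Σ min(cᵢ, 10) = 10 + 7 + 6 + 1 + 4 + 10 + 4 + 10 + 10 + 9 = 71.
Draw number 71 + 1 = 72 must push one box to 11.

72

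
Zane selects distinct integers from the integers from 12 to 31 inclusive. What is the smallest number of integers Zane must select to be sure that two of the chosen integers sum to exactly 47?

Group the elements by complementary pair {x, 47−x}: {16,31}, {17,30}, {18,29}, …, giving 8 two-element pairs and 4 integers whose partner 47−x falls outside [12,31].
By pigeonhole, treating each of those 12 groups as a pigeonhole, one can pick one integer per group — 12 integers — with no two summing to 47.
The 13th integer lands in an occupied pair, forcing a sum of 47.

13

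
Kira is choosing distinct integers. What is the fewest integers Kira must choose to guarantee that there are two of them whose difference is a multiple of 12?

13

Integers whose pairwise differences are multiples of 12 are exactly those sharing a remainder mod 12. The 12 residue classes mod 12 are the pigeonholes.
With 12 integers one could put 1 in each residue class and have no class reach 2.
The 13th integer pushes some class to 2, so 12·1 + 1 = 13.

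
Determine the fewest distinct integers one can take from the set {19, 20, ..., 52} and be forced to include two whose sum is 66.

21

A set avoiding the sum 66 can contain at most one of each pair {x, 66−x}, plus the 6 elements whose complement lies outside the range or equal to its own complement.
The integers 33, …, 52 (20 of them) are such a set: any two sum to at least 33+34 = 67 > 66.
By the pigeonhole principle, any 21st integer completes one of the 14 pairs, so 21 choices force a sum of 66.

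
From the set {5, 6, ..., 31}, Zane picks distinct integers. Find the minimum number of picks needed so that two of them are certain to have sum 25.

20

Group the elements by complementary pair {x, 25−x}: {5,20}, {6,19}, {7,18}, …, giving 8 two-element pairs and 11 integers whose partner 25−x falls outside [5,31].
Treating each of those 19 groups as a pigeonhole, one can pick one integer per group — 19 integers — with no two summing to 25.
The 20th integer lands in an occupied pair, forcing a sum of 25.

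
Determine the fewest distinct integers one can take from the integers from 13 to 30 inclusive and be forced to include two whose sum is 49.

13

Two chosen integers sum to 49 exactly when both halves of some pair {x, 49−x} with 19 ≤ x ≤ 49−x ≤ 30 are chosen — 6 such pairs.
The remaining 6 elements (those with no distinct partner in range) can never complete a 49-sum, so the worst case takes all of them and one from each pair: 6 + 6 = 12.
The 13th integer has to be the second member of some pair, so 12 + 1 = 13.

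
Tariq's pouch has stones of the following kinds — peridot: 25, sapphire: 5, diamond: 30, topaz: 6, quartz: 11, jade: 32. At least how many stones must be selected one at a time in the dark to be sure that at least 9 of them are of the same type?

44

The 6 types are the holes; the stones drawn are the pigeons.
To avoid 9 of any one type, the worst case takes at most 8 of each type, or every stone of a type that has fewer than 8.
That gives 8 + 5 + 8 + 6 + 8 + 8 = 43 stones with no type reaching 9.
The next stone forces some type to 9, so 43 + 1 = 44.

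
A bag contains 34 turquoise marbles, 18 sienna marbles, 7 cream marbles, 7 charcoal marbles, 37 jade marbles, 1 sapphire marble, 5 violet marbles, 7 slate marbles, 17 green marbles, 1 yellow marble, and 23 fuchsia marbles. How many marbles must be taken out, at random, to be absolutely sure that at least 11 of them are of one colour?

79

An adversary could hand out at most 10 marbles per colour (6 colours run out sooner): 10 + 10 + 7 + 7 + 10 + 1 + 5 + 7 + 10 + 1 + 10 = 78 marbles and still no colour has 11.
By the pigeonhole principle, one more marble lands in a colour already at 10, so 79 draws are enough and 78 are not.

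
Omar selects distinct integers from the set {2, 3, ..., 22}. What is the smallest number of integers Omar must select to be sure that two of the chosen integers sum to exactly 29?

14

Group the elements by complementary pair {x, 29−x}: {7,22}, {8,21}, {9,20}, …, giving 8 two-element pairs and 5 integers whose partner 29−x falls outside [2,22].
Treating each of those 13 groups as a pigeonhole, one can pick one integer per group — 13 integers — with no two summing to 29.
The 14th integer lands in an occupied pair, forcing a sum of 29.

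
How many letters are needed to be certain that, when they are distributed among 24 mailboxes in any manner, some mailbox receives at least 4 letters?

With 72 letters one could put exactly 3 in each of the 24 mailboxes, and no mailbox would reach 4.
By pigeonhole, one more letter must land in a mailbox that already has 3, giving it 4.
So 24 × 3 + 1 = 73 letters are required.

73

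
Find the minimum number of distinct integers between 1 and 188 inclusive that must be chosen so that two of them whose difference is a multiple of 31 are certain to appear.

32

Integers whose pairwise differences are multiples of 31 are exactly those sharing a remainder mod 31. Pigeonhole: the 31 residue classes mod 31 are the pigeonholes.
With 31 integers one could put 1 in each residue class and have no class reach 2.
The 32nd integer pushes some class to 2, so 31·1 + 1 = 32.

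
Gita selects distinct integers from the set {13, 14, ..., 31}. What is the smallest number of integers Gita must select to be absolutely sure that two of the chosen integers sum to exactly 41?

12

Two chosen integers sum to 41 exactly when both halves of some pair {x, 41−x} with 13 ≤ x ≤ 41−x ≤ 28 are chosen — 8 such pairs.
The remaining 3 elements (those with no distinct partner in range) can never complete a 41-sum, so the worst case takes all of them and one from each pair: 3 + 8 = 11.
Pigeonhole: the 12th integer has to be the second member of some pair, so 11 + 1 = 12.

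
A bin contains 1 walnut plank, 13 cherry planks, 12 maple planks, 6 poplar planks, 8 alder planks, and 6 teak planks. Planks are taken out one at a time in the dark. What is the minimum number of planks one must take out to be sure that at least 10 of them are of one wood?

An adversary could hand out at most 9 planks per wood (4 woods run out sooner): 1 + 9 + 9 + 6 + 8 + 6 = 39 planks and still no wood has 10.
Pigeonhole: one more plank lands in a wood already at 9, so 40 draws are enough and 39 are not.

40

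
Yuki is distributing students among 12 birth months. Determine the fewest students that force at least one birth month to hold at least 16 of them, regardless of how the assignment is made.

181

With 180 students one could put exactly 15 in each of the 12 birth months, and no birth month would reach 16.
One more student must land in a birth month that already has 15, giving it 16.
So 12 × 15 + 1 = 181 students are required.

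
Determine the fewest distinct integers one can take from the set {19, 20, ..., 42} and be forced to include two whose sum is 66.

A set avoiding the sum 66 can contain at most one of each pair {x, 66−x}, plus the 6 elements whose complement lies outside the range or equal to its own complement.
The integers 19, …, 33 (15 of them) are such a set: any two sum to at least 19+20 = 39 and at most 32+33 = 65 < 66.
By the pigeonhole principle, any 16th integer completes one of the 9 pairs, so 16 choices force a sum of 66.

16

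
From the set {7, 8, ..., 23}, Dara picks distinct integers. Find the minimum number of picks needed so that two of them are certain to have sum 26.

12

Two chosen integers sum to 26 exactly when both halves of some pair {x, 26−x} with 7 ≤ x ≤ 26−x ≤ 19 are chosen — 6 such pairs.
The remaining 5 elements (those with no distinct partner in range) can never complete a 26-sum, so the worst case takes all of them and one from each pair: 5 + 6 = 11.
By the pigeonhole principle, the 12th integer has to be the second member of some pair, so 11 + 1 = 12.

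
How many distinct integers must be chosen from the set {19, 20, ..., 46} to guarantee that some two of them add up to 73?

19

Group the elements by complementary pair {x, 73−x}: {27,46}, {28,45}, {29,44}, …, giving 10 two-element pairs and 8 integers whose partner 73−x falls outside [19,46].
By pigeonhole, treating each of those 18 groups as a pigeonhole, one can pick one integer per group — 18 integers — with no two summing to 73.
The 19th integer lands in an occupied pair, forcing a sum of 73.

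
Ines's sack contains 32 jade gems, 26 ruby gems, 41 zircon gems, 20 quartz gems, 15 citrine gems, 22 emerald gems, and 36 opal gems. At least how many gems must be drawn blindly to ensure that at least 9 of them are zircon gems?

In the worst case for collecting zircon gems, every non-zircon gem comes out first.
There are 32 + 26 + 20 + 15 + 22 + 36 = 151 non-zircon gems altogether.
After those, each further gem must be zircon, so 151 + 9 = 160 draws guarantee 9 zircon gems.

160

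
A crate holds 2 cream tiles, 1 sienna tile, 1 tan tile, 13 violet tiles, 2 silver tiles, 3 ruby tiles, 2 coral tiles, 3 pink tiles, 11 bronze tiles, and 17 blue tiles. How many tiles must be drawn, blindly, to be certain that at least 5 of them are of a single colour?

Pigeonhole: the 10 colours are the holes; the tiles drawn are the pigeons.
To avoid 5 of any one colour, the worst case takes at most 4 of each colour, or every tile of a colour that has fewer than 4.
That gives 2 + 1 + 1 + 4 + 2 + 3 + 2 + 3 + 4 + 4 = 26 tiles with no colour reaching 5.
The next tile forces some colour to 5, so 26 + 1 = 27.

27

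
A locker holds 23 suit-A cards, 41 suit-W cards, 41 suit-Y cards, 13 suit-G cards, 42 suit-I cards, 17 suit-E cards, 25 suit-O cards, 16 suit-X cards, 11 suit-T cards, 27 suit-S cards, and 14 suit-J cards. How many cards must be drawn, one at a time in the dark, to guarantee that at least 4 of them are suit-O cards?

249

In the worst case for collecting suit-O cards, every non-suit-O card comes out first.
There are 23 + 41 + 41 + 13 + 42 + 17 + 16 + 11 + 27 + 14 = 245 non-suit-O cards altogether.
After those, each further card must be suit-O, so 245 + 4 = 249 draws guarantee 4 suit-O cards.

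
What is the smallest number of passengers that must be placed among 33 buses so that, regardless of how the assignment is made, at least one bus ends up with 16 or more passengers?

With 495 passengers one could put exactly 15 in each of the 33 buses, and no bus would reach 16.
One more passenger must land in a bus that already has 15, giving it 16.
So 33 × 15 + 1 = 496 passengers are required.

496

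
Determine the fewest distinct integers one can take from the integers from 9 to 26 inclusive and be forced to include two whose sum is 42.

Two chosen integers sum to 42 exactly when both halves of some pair {x, 42−x} with 16 ≤ x ≤ 42−x ≤ 26 are chosen — 5 such pairs.
The remaining 8 elements (those with no distinct partner in range) can never complete a 42-sum, so the worst case takes all of them and one from each pair: 8 + 5 = 13.
The 14th integer has to be the second member of some pair, so 13 + 1 = 14.

14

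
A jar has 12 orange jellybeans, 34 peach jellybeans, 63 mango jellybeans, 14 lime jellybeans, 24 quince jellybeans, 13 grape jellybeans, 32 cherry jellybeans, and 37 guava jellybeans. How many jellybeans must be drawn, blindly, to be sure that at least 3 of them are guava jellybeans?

In the worst case for collecting guava jellybeans, every non-guava jellybean comes out first.
There are 12 + 34 + 63 + 14 + 24 + 13 + 32 = 192 non-guava jellybeans altogether.
After those, each further jellybean must be guava, so 192 + 3 = 195 draws guarantee 3 guava jellybeans.

195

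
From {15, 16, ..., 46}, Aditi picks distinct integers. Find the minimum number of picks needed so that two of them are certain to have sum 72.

A set avoiding the sum 72 can contain at most one of each pair {x, 72−x}, plus the 12 elements whose complement lies outside the range or equal to its own complement.
The integers 15, …, 36 (22 of them) are such a set: any two sum to at least 15+16 = 31 and at most 35+36 = 71 < 72.
By pigeonhole, any 23rd integer completes one of the 10 pairs, so 23 choices force a sum of 72.

23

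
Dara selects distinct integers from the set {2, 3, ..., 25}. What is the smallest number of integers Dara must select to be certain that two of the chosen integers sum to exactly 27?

Two chosen integers sum to 27 exactly when both halves of some pair {x, 27−x} with 2 ≤ x ≤ 27−x ≤ 25 are chosen — 12 such pairs.
Every element belongs to one of those pairs, so the worst case picks one from each: 12 integers.
By pigeonhole, the 13th integer has to be the second member of some pair, so 12 + 1 = 13.

13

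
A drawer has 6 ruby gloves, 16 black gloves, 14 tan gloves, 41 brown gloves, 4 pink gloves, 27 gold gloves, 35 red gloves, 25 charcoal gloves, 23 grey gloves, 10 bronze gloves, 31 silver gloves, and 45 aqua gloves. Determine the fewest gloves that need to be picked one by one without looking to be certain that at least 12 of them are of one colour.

120

Pigeonhole: put each drawn glove into a box by colour. The largest draw with every box below 12 takes min(count, 11) from each colour; colours with fewer than 11 contribute all they have.
Σ min(cᵢ, 11) = 6 + 11 + 11 + 11 + 4 + 11 + 11 + 11 + 11 + 10 + 11 + 11 = 119.
Draw number 119 + 1 = 120 must push one box to 12.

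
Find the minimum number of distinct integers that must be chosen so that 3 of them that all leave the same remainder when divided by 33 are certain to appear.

67

The 33 residue classes mod 33 are the pigeonholes.
With 66 integers one could put 2 in each residue class and have no class reach 3.
The 67th integer pushes some class to 3, so 33·2 + 1 = 67.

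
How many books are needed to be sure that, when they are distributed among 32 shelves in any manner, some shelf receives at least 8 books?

With 224 books one could put exactly 7 in each of the 32 shelves, and no shelf would reach 8.
By the pigeonhole principle, one more book must land in a shelf that already has 7, giving it 8.
So 32 × 7 + 1 = 225 books are required.

225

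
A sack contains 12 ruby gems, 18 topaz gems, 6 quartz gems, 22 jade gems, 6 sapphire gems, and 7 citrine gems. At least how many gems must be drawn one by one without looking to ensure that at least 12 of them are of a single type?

53

The 6 types are the holes; the gems drawn are the pigeons.
To avoid 12 of any one type, the worst case takes at most 11 of each type, or every gem of a type that has fewer than 11.
That gives 11 + 11 + 6 + 11 + 6 + 7 = 52 gems with no type reaching 12.
The next gem forces some type to 12, so 52 + 1 = 53.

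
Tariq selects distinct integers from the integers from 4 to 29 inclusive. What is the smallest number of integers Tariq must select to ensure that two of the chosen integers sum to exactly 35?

15

A set avoiding the sum 35 can contain at most one of each pair {x, 35−x}, plus the 2 elements whose complement lies outside the range.
The integers 4, …, 17 (14 of them) are such a set: any two sum to at least 4+5 = 9 and at most 16+17 = 33 < 35.
Any 15th integer completes one of the 12 pairs, so 15 choices force a sum of 35.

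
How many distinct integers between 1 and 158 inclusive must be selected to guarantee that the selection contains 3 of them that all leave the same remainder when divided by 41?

83

By the pigeonhole principle, the 41 residue classes mod 41 are the pigeonholes.
With 82 integers one could put 2 in each residue class and have no class reach 3.
The 83rd integer pushes some class to 3, so 41·2 + 1 = 83.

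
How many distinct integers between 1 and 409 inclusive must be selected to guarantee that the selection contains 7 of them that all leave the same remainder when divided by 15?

The 15 residue classes mod 15 are the pigeonholes.
With 90 integers one could put 6 in each residue class and have no class reach 7.
The 91st integer pushes some class to 7, so 15·6 + 1 = 91.

91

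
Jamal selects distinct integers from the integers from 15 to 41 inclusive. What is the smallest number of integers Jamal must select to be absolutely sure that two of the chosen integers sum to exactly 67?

20

Group the elements by complementary pair {x, 67−x}: {26,41}, {27,40}, {28,39}, …, giving 8 two-element pairs and 11 integers whose partner 67−x falls outside [15,41].
By pigeonhole, treating each of those 19 groups as a pigeonhole, one can pick one integer per group — 19 integers — with no two summing to 67.
The 20th integer lands in an occupied pair, forcing a sum of 67.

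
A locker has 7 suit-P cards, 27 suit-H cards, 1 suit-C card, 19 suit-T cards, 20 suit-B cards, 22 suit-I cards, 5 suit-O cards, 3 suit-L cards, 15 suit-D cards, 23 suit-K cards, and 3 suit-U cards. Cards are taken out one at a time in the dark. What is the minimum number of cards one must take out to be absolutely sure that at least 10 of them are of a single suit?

74

By pigeonhole, put each drawn card into a box by suit. The largest draw with every box below 10 takes min(count, 9) from each suit; suits with fewer than 9 contribute all they have.
Σ min(cᵢ, 9) = 7 + 9 + 1 + 9 + 9 + 9 + 5 + 3 + 9 + 9 + 3 = 73.
Draw number 73 + 1 = 74 must push one box to 10.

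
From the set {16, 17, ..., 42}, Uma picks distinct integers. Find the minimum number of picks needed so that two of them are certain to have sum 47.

Group the elements by complementary pair {x, 47−x}: {16,31}, {17,30}, {18,29}, …, giving 8 two-element pairs and 11 integers whose partner 47−x falls outside [16,42].
Treating each of those 19 groups as a pigeonhole, one can pick one integer per group — 19 integers — with no two summing to 47.
The 20th integer lands in an occupied pair, forcing a sum of 47.

20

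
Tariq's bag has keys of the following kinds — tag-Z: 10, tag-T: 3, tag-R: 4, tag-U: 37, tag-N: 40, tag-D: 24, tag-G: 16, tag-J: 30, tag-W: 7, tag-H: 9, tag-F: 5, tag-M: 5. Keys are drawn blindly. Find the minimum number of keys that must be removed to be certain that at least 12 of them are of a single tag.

99

By pigeonhole, the 12 tags are the holes; the keys drawn are the pigeons.
To avoid 12 of any one tag, the worst case takes at most 11 of each tag, or every key of a tag that has fewer than 11.
That gives 10 + 3 + 4 + 11 + 11 + 11 + 11 + 11 + 7 + 9 + 5 + 5 = 98 keys with no tag reaching 12.
The next key forces some tag to 12, so 98 + 1 = 99.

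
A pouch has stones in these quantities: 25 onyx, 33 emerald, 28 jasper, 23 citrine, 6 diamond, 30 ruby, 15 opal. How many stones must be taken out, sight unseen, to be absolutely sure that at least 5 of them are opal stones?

150

In the worst case for collecting opal stones, every non-opal stone comes out first.
There are 25 + 33 + 28 + 23 + 6 + 30 = 145 non-opal stones altogether.
After those, each further stone must be opal, so 145 + 5 = 150 draws guarantee 5 opal stones.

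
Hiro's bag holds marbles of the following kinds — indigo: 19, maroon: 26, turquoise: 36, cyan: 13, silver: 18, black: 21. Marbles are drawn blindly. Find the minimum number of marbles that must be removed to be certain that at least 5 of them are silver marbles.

120

In the worst case for collecting silver marbles, every non-silver marble comes out first.
There are 19 + 26 + 36 + 13 + 21 = 115 non-silver marbles altogether.
After those, each further marble must be silver, so 115 + 5 = 120 draws guarantee 5 silver marbles.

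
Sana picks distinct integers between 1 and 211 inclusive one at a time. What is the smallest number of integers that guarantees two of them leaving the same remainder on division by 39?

The 39 residue classes mod 39 are the pigeonholes.
With 39 integers one could put 1 in each residue class and have no class reach 2.
The 40th integer pushes some class to 2, so 39·1 + 1 = 40.

40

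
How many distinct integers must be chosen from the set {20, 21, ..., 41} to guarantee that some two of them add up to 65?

14

Two chosen integers sum to 65 exactly when both halves of some pair {x, 65−x} with 24 ≤ x ≤ 65−x ≤ 41 are chosen — 9 such pairs.
The remaining 4 elements (those with no distinct partner in range) can never complete a 65-sum, so the worst case takes all of them and one from each pair: 4 + 9 = 13.
The 14th integer has to be the second member of some pair, so 13 + 1 = 14.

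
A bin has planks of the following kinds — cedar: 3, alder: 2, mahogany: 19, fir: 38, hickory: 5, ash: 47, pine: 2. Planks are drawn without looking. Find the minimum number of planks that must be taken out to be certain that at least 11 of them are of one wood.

43

An adversary could hand out at most 10 planks per wood (4 woods run out sooner): 3 + 2 + 10 + 10 + 5 + 10 + 2 = 42 planks and still no wood has 11.
One more plank lands in a wood already at 10, so 43 draws are enough and 42 are not.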